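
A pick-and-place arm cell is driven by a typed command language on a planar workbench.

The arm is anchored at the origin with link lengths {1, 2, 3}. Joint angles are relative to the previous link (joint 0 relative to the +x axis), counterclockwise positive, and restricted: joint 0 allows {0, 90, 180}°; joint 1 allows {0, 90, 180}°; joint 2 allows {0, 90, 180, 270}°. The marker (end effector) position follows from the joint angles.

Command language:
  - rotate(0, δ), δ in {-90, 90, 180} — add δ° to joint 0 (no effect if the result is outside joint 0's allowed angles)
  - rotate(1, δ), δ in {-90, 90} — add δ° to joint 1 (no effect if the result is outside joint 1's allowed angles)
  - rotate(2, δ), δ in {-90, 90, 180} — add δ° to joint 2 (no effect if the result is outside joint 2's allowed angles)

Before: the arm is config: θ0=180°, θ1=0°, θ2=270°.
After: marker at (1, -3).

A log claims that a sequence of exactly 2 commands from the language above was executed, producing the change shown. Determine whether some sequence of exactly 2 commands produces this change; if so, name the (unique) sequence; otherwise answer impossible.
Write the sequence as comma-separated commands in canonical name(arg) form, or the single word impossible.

begin: config: θ0=180°, θ1=0°, θ2=270°
step 1 (rotate(1, 90)): config: θ0=180°, θ1=90°, θ2=270°
step 2 (rotate(1, 90)): config: θ0=180°, θ1=180°, θ2=270°
all 64 alternatives checked — unique.

rotate(1, 90), rotate(1, 90)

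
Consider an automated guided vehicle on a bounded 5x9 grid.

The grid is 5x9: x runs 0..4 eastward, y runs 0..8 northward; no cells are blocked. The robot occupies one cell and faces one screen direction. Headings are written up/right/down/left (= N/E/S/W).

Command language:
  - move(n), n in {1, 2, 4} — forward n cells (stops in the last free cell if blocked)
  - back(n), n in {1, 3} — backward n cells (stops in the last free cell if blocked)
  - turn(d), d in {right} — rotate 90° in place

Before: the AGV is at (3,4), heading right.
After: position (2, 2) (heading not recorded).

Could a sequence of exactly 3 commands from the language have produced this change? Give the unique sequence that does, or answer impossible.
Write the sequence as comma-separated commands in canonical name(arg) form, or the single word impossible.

back(1), turn(right), move(2)

key: order matters: swapping back(1) and move(2) lands elsewhere
initial: at (3,4), heading right
1. back(1) → at (2,4), heading right
2. turn(right) → at (2,4), heading down
3. move(2) → at (2,2), heading down
all 216 alternatives checked — unique.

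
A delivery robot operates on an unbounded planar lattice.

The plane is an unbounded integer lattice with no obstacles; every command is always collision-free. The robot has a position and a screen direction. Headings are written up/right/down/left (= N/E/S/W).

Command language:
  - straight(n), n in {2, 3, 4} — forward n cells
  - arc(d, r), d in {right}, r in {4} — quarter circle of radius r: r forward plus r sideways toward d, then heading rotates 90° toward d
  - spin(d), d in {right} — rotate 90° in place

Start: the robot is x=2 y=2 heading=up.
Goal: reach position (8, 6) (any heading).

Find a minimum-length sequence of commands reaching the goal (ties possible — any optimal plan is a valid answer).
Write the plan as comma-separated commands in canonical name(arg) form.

arc(right, 4), straight(2)

start: x=2 y=2 heading=up
1. arc(right, 4) → x=6 y=6 heading=right
2. straight(2) → x=8 y=6 heading=right
no 1-step plan works, so 2 is optimal.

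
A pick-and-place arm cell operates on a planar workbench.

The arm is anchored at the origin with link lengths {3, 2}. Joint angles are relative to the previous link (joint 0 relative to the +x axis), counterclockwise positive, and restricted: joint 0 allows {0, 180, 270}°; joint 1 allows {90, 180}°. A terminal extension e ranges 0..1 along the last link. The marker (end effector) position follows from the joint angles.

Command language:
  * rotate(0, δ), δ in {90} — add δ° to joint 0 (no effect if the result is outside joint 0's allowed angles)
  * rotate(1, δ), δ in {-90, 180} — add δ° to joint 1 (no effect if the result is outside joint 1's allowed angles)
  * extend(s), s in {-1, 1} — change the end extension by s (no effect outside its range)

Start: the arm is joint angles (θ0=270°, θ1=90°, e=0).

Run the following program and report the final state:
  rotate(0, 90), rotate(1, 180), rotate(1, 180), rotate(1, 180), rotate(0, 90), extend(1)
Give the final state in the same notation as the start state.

joint angles (θ0=0°, θ1=90°, e=1)

t0: joint angles (θ0=270°, θ1=90°, e=0)
[1] after rotate(0, 90): joint angles (θ0=0°, θ1=90°, e=0)
[2] after rotate(1, 180): joint angles (θ0=0°, θ1=90°, e=0)
[3] after rotate(1, 180): joint angles (θ0=0°, θ1=90°, e=0)
[4] after rotate(1, 180): joint angles (θ0=0°, θ1=90°, e=0)
[5] after rotate(0, 90): joint angles (θ0=0°, θ1=90°, e=0)
[6] after extend(1): joint angles (θ0=0°, θ1=90°, e=1)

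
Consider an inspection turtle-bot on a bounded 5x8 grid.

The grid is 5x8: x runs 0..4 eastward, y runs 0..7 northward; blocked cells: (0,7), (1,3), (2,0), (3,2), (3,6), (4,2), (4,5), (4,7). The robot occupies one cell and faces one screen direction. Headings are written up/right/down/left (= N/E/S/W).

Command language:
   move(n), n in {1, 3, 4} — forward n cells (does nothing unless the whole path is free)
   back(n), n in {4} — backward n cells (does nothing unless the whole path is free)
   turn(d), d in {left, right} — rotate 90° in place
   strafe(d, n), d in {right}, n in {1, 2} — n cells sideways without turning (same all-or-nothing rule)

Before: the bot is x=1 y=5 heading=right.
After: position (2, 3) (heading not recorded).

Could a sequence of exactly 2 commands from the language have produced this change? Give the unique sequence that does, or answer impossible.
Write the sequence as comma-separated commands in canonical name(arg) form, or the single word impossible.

move(1), strafe(right, 2)

key: order matters: swapping move(1) and strafe(right, 2) lands elsewhere
begin: x=1 y=5 heading=right
step 1 (move(1)): x=2 y=5 heading=right
step 2 (strafe(right, 2)): x=2 y=3 heading=right
all 64 alternatives checked — unique.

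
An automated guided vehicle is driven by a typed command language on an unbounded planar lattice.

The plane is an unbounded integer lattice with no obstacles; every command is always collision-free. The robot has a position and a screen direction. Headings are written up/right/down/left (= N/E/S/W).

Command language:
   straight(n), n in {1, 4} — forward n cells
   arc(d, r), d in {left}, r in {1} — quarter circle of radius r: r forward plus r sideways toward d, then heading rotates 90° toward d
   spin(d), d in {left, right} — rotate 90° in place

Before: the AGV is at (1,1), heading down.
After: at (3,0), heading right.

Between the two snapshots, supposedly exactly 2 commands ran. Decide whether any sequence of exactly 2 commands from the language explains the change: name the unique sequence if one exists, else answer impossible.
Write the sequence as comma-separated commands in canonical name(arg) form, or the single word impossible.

key: cell and facing (now E) both changed — the 2 commands mix motion and turning
initial: at (1,1), heading down
t=1 arc(left, 1) ⇒ at (2,0), heading right
t=2 straight(1) ⇒ at (3,0), heading right
no other 2-command option fits: unique.

arc(left, 1), straight(1)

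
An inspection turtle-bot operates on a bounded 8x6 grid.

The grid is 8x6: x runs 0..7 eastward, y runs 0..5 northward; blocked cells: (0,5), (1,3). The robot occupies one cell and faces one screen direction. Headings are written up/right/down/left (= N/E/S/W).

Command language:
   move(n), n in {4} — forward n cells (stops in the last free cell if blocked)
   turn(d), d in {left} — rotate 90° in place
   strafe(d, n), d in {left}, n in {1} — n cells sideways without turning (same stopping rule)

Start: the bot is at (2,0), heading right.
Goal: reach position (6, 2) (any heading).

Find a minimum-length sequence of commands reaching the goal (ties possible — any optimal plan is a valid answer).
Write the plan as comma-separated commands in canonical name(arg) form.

strafe(left, 1), strafe(left, 1), move(4)

initial: at (2,0), heading right
[1] after strafe(left, 1): at (2,1), heading right
[2] after strafe(left, 1): at (2,2), heading right
[3] after move(4): at (6,2), heading right
no 2-step plan works, so 3 is optimal.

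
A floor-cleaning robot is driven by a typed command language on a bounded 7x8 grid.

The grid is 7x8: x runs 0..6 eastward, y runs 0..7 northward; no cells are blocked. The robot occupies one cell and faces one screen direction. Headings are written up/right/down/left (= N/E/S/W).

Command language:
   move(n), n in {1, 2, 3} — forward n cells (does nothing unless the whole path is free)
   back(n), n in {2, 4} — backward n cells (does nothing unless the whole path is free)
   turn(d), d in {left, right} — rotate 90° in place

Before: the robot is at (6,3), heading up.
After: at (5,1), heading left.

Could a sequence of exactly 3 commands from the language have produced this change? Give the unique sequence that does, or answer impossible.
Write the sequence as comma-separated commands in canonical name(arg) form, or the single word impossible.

back(2), turn(left), move(1)

key: position moved to (5,1) AND the heading swung to W — translation plus rotation needed
begin: at (6,3), heading up
[1] after back(2): at (6,1), heading up
[2] after turn(left): at (6,1), heading left
[3] after move(1): at (5,1), heading left
no other 3-command option fits: unique.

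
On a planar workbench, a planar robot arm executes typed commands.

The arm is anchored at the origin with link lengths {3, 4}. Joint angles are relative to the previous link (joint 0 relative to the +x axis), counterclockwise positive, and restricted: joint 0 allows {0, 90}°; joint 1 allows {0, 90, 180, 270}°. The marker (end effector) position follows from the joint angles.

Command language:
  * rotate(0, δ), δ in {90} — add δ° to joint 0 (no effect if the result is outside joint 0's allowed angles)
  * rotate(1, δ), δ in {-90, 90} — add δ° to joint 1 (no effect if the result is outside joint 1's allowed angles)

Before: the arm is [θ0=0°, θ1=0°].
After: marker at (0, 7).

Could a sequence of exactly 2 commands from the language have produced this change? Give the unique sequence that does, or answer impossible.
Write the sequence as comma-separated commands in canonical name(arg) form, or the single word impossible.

rotate(0, 90), rotate(0, 90)

from: [θ0=0°, θ1=0°]
[1] after rotate(0, 90): [θ0=90°, θ1=0°]
[2] after rotate(0, 90): [θ0=90°, θ1=0°]
no rival 2-sequence matches.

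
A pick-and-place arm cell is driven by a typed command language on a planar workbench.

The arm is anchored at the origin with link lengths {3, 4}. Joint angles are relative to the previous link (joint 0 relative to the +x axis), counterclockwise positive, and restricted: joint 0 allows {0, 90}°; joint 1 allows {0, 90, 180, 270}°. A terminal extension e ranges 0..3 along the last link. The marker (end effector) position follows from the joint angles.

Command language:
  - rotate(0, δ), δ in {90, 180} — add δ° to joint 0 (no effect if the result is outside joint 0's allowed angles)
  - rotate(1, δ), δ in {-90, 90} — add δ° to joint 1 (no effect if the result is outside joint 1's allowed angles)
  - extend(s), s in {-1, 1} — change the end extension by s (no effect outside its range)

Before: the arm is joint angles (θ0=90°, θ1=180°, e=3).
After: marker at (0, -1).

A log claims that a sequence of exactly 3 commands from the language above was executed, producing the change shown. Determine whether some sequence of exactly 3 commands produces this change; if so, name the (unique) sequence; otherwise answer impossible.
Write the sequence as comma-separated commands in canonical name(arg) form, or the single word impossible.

begin: joint angles (θ0=90°, θ1=180°, e=3)
[1] after extend(-1): joint angles (θ0=90°, θ1=180°, e=2)
[2] after extend(-1): joint angles (θ0=90°, θ1=180°, e=1)
[3] after extend(-1): joint angles (θ0=90°, θ1=180°, e=0)
all 216 alternatives checked — unique.

extend(-1), extend(-1), extend(-1)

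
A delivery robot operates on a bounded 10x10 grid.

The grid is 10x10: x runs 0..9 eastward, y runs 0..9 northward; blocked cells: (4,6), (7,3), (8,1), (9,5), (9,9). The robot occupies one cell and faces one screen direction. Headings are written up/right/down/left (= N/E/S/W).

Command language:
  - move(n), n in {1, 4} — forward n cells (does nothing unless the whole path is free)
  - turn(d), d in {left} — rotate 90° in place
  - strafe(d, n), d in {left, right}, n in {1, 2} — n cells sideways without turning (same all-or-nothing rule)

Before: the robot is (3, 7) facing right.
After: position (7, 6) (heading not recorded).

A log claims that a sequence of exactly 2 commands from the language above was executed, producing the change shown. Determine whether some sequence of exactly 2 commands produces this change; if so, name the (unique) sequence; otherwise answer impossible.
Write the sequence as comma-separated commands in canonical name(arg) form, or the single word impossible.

move(4), strafe(right, 1)

key: running strafe(right, 1) before move(4) would end elsewhere — order is forced
start: (3, 7) facing right
1. move(4) → (7, 7) facing right
2. strafe(right, 1) → (7, 6) facing right
all 49 alternatives checked — unique.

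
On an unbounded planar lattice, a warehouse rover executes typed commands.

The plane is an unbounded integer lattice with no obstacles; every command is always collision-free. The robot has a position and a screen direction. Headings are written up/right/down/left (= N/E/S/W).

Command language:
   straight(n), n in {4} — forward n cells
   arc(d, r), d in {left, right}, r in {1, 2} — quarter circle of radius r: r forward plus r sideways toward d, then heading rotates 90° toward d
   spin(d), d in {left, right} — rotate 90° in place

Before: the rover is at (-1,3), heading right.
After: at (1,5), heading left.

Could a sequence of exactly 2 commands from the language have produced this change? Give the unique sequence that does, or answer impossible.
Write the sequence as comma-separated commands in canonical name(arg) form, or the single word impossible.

key: cell and facing (now W) both changed — the 2 commands mix motion and turning
begin: at (-1,3), heading right
t=1 arc(left, 2) ⇒ at (1,5), heading up
t=2 spin(left) ⇒ at (1,5), heading left
no other 2-command option fits: unique.

arc(left, 2), spin(left)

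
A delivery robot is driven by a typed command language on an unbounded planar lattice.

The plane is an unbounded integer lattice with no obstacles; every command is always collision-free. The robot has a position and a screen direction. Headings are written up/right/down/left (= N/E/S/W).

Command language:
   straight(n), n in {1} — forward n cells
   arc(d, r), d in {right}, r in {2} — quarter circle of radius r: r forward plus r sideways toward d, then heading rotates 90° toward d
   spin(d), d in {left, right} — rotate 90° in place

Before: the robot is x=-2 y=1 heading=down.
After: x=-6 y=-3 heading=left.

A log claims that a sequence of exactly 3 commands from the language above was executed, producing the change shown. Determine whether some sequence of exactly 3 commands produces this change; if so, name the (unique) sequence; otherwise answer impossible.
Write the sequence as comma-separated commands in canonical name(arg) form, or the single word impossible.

arc(right, 2), spin(left), arc(right, 2)

key: position moved to (-6,-3) AND the heading swung to W — translation plus rotation needed
start: x=-2 y=1 heading=down
step 1 (arc(right, 2)): x=-4 y=-1 heading=left
step 2 (spin(left)): x=-4 y=-1 heading=down
step 3 (arc(right, 2)): x=-6 y=-3 heading=left
no rival 3-sequence matches.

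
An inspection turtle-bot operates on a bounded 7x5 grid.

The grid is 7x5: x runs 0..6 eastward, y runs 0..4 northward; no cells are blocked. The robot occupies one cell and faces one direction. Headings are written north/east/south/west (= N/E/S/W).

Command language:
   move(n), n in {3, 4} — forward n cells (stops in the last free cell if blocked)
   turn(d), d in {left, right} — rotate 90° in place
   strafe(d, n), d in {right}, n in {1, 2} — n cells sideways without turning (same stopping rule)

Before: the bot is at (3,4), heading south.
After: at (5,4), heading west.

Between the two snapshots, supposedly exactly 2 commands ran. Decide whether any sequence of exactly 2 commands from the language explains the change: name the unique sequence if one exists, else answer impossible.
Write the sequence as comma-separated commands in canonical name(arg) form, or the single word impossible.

every 2-command combo misses the target.

impossible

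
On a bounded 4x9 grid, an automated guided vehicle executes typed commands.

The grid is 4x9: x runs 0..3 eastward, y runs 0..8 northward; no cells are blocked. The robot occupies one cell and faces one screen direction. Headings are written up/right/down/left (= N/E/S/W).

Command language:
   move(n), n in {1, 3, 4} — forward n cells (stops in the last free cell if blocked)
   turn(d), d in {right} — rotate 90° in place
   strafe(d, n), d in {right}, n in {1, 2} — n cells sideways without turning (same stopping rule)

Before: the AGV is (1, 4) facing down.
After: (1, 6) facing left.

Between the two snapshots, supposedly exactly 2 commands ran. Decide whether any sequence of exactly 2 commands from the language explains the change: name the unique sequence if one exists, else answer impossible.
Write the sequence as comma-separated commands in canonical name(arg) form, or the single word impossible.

turn(right), strafe(right, 2)

key: order matters: swapping turn(right) and strafe(right, 2) lands elsewhere
t0: (1, 4) facing down
step 1 (turn(right)): (1, 4) facing left
step 2 (strafe(right, 2)): (1, 6) facing left
all 36 alternatives checked — unique.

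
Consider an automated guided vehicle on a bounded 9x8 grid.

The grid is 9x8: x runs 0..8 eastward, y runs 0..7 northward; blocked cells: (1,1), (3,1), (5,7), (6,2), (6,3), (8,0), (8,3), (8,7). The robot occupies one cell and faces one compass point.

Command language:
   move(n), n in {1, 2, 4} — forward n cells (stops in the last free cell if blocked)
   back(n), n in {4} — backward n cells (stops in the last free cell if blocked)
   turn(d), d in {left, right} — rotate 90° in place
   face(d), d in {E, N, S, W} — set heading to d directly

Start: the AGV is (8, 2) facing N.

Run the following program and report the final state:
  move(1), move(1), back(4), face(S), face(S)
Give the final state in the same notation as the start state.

(8, 1) facing S

from: (8, 2) facing N
[1] after move(1): (8, 2) facing N
[2] after move(1): (8, 2) facing N
[3] after back(4): (8, 1) facing N
[4] after face(S): (8, 1) facing S
[5] after face(S): (8, 1) facing S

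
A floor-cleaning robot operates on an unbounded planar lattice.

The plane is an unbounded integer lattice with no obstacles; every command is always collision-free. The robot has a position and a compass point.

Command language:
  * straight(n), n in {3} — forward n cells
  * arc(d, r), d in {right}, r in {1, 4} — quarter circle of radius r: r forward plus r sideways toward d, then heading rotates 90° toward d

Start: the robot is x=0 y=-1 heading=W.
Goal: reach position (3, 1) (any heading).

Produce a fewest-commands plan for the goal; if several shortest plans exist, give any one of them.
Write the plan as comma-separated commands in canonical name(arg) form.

initial: x=0 y=-1 heading=W
step 1 (arc(right, 1)): x=-1 y=0 heading=N
step 2 (arc(right, 1)): x=0 y=1 heading=E
step 3 (straight(3)): x=3 y=1 heading=E
nothing shorter than 3 reaches the goal.

arc(right, 1), arc(right, 1), straight(3)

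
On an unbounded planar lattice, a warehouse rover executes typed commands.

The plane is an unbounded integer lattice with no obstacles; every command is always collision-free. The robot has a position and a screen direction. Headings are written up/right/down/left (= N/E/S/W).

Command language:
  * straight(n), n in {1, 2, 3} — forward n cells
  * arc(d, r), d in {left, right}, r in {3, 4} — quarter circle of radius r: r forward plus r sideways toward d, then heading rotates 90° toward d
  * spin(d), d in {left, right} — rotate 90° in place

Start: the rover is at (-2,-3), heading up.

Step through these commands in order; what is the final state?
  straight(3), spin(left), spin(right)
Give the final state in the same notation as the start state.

at (-2,0), heading up

t0: at (-2,-3), heading up
step 1 (straight(3)): at (-2,0), heading up
step 2 (spin(left)): at (-2,0), heading left
step 3 (spin(right)): at (-2,0), heading up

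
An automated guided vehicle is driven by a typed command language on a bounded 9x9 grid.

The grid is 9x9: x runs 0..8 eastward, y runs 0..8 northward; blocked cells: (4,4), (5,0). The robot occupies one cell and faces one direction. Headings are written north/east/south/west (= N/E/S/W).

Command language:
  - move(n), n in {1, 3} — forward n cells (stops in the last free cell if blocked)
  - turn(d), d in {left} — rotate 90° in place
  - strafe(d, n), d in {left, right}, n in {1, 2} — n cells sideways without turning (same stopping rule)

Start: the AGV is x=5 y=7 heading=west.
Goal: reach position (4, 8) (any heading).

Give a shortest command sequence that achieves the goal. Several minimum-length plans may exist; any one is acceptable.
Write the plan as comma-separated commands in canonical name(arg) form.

start: x=5 y=7 heading=west
t=1 strafe(right, 1) ⇒ x=5 y=8 heading=west
t=2 move(1) ⇒ x=4 y=8 heading=west
minimal: 2 command(s), checked below 2.

strafe(right, 1), move(1)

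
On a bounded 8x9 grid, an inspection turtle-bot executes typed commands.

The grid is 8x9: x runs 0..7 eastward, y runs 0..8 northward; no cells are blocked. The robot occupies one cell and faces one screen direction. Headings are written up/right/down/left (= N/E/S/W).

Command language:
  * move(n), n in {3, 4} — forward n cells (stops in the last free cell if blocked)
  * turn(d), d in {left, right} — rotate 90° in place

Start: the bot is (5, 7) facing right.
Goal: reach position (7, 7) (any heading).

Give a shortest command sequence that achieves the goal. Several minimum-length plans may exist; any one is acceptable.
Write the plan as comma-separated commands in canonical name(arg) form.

move(4)

begin: (5, 7) facing right
step 1 (move(4)): (7, 7) facing right
minimal: 1 command(s), checked below 1.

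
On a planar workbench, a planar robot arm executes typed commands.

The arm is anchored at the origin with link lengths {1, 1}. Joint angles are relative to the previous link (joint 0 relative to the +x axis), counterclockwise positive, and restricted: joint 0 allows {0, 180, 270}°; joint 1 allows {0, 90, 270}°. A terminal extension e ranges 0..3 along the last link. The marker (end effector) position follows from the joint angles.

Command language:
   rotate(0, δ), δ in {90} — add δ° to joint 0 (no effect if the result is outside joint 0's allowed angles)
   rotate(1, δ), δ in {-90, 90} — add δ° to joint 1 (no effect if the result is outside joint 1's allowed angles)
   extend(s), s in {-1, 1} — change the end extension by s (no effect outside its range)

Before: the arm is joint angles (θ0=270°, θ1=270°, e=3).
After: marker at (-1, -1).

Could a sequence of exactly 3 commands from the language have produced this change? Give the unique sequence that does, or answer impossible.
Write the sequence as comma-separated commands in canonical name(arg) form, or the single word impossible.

extend(-1), extend(-1), extend(-1)

from: joint angles (θ0=270°, θ1=270°, e=3)
[1] after extend(-1): joint angles (θ0=270°, θ1=270°, e=2)
[2] after extend(-1): joint angles (θ0=270°, θ1=270°, e=1)
[3] after extend(-1): joint angles (θ0=270°, θ1=270°, e=0)
uniquely the one of 125 3-step routes that fits.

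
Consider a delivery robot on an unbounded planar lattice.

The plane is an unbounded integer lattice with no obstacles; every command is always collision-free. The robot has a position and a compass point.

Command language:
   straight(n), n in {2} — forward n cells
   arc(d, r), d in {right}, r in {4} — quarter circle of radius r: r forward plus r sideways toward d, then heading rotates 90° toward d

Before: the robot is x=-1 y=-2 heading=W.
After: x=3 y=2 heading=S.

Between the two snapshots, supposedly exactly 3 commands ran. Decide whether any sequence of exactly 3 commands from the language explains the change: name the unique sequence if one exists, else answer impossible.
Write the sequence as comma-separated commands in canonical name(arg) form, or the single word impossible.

arc(right, 4), arc(right, 4), arc(right, 4)

key: position moved to (3,2) AND the heading swung to S — translation plus rotation needed
t0: x=-1 y=-2 heading=W
1. arc(right, 4) → x=-5 y=2 heading=N
2. arc(right, 4) → x=-1 y=6 heading=E
3. arc(right, 4) → x=3 y=2 heading=S
no other 3-command option fits: unique.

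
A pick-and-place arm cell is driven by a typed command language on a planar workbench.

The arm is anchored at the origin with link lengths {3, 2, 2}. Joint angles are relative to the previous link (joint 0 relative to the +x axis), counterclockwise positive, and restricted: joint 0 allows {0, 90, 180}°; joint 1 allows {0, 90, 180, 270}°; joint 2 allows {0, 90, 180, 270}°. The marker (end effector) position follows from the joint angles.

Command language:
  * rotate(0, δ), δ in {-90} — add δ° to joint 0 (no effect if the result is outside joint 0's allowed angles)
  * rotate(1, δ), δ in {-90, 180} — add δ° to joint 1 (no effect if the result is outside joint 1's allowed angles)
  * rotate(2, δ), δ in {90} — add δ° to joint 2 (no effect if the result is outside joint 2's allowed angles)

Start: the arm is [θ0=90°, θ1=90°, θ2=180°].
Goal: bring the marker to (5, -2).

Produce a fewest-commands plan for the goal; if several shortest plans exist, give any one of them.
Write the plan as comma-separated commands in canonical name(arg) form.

from: [θ0=90°, θ1=90°, θ2=180°]
[1] after rotate(1, -90): [θ0=90°, θ1=0°, θ2=180°]
[2] after rotate(0, -90): [θ0=0°, θ1=0°, θ2=180°]
[3] after rotate(2, 90): [θ0=0°, θ1=0°, θ2=270°]
no 2-step plan works, so 3 is optimal.

rotate(1, -90), rotate(0, -90), rotate(2, 90)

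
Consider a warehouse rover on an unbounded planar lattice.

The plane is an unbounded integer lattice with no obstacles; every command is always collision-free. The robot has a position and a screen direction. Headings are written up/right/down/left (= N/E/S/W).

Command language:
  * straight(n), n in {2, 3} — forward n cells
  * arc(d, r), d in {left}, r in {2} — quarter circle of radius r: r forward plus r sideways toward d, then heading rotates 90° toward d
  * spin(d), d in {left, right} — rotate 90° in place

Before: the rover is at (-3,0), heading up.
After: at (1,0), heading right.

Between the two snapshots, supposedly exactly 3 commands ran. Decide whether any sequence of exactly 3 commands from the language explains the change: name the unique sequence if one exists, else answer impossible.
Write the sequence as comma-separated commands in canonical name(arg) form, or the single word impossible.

spin(right), straight(2), straight(2)

key: position moved to (1,0) AND the heading swung to E — translation plus rotation needed
start: at (-3,0), heading up
[1] after spin(right): at (-3,0), heading right
[2] after straight(2): at (-1,0), heading right
[3] after straight(2): at (1,0), heading right
no rival 3-sequence matches.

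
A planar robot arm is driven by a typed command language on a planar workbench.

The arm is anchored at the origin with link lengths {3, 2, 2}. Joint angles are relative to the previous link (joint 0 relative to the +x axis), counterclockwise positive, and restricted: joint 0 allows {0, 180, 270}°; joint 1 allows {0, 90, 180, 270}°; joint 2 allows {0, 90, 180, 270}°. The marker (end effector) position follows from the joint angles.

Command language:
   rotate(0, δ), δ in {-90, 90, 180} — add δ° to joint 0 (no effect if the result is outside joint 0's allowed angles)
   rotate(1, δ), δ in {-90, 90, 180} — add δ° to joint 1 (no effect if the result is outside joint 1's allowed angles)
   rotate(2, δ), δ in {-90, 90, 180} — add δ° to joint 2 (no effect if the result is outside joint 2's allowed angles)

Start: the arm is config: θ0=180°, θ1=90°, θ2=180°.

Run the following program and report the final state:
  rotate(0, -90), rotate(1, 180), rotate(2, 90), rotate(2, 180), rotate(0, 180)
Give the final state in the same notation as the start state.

from: config: θ0=180°, θ1=90°, θ2=180°
step 1 (rotate(0, -90)): config: θ0=180°, θ1=90°, θ2=180°
step 2 (rotate(1, 180)): config: θ0=180°, θ1=270°, θ2=180°
step 3 (rotate(2, 90)): config: θ0=180°, θ1=270°, θ2=270°
step 4 (rotate(2, 180)): config: θ0=180°, θ1=270°, θ2=90°
step 5 (rotate(0, 180)): config: θ0=0°, θ1=270°, θ2=90°

config: θ0=0°, θ1=270°, θ2=90°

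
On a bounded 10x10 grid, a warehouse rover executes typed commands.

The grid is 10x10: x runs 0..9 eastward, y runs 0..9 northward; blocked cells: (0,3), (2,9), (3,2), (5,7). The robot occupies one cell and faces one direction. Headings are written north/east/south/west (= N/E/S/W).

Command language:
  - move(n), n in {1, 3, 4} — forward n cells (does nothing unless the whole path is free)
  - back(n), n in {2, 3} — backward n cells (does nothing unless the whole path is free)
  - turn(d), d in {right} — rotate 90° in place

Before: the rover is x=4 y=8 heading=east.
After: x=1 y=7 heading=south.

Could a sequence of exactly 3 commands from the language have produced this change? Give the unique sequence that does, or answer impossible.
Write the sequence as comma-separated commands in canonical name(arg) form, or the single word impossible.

key: running move(1) before back(3) would end elsewhere — order is forced
initial: x=4 y=8 heading=east
step 1 (back(3)): x=1 y=8 heading=east
step 2 (turn(right)): x=1 y=8 heading=south
step 3 (move(1)): x=1 y=7 heading=south
no other 3-command option fits: unique.

back(3), turn(right), move(1)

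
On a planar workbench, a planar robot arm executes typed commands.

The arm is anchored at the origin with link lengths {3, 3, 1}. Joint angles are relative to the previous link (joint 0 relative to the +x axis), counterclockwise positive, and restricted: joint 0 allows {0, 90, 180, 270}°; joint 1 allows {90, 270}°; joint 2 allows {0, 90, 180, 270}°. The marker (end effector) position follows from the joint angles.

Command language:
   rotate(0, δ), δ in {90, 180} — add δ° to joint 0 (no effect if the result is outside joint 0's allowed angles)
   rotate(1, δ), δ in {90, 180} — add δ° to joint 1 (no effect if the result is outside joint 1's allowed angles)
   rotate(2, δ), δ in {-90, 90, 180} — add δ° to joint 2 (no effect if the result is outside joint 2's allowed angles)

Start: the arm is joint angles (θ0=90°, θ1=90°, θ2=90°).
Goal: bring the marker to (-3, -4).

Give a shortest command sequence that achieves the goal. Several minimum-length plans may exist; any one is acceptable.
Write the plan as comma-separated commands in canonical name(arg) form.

from: joint angles (θ0=90°, θ1=90°, θ2=90°)
1. rotate(0, 90) → joint angles (θ0=180°, θ1=90°, θ2=90°)
2. rotate(2, -90) → joint angles (θ0=180°, θ1=90°, θ2=0°)
no 1-step plan works, so 2 is optimal.

rotate(0, 90), rotate(2, -90)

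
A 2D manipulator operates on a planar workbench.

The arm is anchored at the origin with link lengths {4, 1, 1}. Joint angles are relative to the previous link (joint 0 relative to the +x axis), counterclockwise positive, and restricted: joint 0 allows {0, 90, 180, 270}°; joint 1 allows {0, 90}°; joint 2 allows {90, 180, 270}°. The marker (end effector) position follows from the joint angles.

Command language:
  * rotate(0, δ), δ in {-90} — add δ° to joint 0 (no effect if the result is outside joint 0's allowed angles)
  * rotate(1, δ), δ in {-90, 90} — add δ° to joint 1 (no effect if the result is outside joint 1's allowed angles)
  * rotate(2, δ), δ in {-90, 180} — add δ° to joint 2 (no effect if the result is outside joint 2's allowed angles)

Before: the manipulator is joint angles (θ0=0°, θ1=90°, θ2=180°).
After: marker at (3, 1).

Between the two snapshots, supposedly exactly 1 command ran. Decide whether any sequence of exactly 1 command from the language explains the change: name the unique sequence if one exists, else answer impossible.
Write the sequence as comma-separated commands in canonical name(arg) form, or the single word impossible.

rotate(2, -90)

t0: joint angles (θ0=0°, θ1=90°, θ2=180°)
t=1 rotate(2, -90) ⇒ joint angles (θ0=0°, θ1=90°, θ2=90°)
no other 1-command option fits: unique.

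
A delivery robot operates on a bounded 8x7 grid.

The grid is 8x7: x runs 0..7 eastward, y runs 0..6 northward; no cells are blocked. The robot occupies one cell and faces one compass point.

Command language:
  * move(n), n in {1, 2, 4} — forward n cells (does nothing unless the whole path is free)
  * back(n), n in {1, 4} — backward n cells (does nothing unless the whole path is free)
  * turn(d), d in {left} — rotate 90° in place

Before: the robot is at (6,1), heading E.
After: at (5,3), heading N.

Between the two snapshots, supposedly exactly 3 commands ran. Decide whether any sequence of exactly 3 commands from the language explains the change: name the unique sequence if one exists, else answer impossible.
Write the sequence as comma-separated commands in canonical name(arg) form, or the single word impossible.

back(1), turn(left), move(2)

key: position moved to (5,3) AND the heading swung to N — translation plus rotation needed
t0: at (6,1), heading E
1. back(1) → at (5,1), heading E
2. turn(left) → at (5,1), heading N
3. move(2) → at (5,3), heading N
no rival 3-sequence matches.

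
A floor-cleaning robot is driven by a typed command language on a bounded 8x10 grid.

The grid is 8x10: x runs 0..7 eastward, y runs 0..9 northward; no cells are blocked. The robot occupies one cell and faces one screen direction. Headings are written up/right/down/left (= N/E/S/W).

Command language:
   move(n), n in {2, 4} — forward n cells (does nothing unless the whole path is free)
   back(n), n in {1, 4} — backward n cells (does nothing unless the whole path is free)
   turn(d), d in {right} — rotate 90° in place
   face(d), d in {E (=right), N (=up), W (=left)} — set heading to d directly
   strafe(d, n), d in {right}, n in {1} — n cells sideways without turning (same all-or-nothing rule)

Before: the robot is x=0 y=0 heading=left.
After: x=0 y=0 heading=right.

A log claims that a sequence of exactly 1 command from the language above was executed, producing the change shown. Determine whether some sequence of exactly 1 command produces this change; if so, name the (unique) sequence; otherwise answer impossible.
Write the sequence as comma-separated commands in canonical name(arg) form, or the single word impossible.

key: (0,0) unchanged — the single command moves nothing
from: x=0 y=0 heading=left
[1] after face(E): x=0 y=0 heading=right
no other 1-command option fits: unique.

face(E)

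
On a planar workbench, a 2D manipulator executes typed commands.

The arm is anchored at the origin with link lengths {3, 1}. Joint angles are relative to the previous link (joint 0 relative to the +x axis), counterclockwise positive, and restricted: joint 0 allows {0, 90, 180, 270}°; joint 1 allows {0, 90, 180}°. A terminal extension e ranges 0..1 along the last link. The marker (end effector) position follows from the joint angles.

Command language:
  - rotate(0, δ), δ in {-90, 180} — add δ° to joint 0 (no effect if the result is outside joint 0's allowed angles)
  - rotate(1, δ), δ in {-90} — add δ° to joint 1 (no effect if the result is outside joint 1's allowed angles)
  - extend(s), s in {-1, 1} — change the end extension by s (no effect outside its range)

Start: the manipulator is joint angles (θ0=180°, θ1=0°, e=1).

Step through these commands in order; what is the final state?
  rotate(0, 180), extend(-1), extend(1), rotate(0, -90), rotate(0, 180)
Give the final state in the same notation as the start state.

start: joint angles (θ0=180°, θ1=0°, e=1)
step 1 (rotate(0, 180)): joint angles (θ0=0°, θ1=0°, e=1)
step 2 (extend(-1)): joint angles (θ0=0°, θ1=0°, e=0)
step 3 (extend(1)): joint angles (θ0=0°, θ1=0°, e=1)
step 4 (rotate(0, -90)): joint angles (θ0=270°, θ1=0°, e=1)
step 5 (rotate(0, 180)): joint angles (θ0=90°, θ1=0°, e=1)

joint angles (θ0=90°, θ1=0°, e=1)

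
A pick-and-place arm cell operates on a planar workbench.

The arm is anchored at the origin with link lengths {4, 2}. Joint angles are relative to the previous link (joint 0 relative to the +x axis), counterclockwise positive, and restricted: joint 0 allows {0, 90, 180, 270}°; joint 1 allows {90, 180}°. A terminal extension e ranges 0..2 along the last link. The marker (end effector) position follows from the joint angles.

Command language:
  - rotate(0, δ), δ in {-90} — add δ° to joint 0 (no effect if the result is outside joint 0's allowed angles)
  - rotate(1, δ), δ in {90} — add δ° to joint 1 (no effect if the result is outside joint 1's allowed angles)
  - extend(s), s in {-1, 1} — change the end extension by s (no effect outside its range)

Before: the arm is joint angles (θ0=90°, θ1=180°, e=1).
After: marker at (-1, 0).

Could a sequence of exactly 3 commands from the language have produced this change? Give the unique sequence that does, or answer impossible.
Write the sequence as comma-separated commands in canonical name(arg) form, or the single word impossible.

initial: joint angles (θ0=90°, θ1=180°, e=1)
step 1 (rotate(0, -90)): joint angles (θ0=0°, θ1=180°, e=1)
step 2 (rotate(0, -90)): joint angles (θ0=270°, θ1=180°, e=1)
step 3 (rotate(0, -90)): joint angles (θ0=180°, θ1=180°, e=1)
uniquely the one of 64 3-step routes that fits.

rotate(0, -90), rotate(0, -90), rotate(0, -90)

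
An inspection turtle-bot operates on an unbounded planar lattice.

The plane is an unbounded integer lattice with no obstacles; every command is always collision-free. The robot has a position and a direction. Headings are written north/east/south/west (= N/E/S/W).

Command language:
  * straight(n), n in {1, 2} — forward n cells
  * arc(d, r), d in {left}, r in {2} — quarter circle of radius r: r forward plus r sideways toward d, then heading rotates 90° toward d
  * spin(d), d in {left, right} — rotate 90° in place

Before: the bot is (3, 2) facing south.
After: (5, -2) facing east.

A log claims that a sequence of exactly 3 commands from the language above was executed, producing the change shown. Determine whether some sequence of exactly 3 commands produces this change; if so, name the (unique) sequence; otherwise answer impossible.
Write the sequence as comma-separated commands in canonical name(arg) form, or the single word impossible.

key: position moved to (5,-2) AND the heading swung to E — translation plus rotation needed
t0: (3, 2) facing south
[1] after straight(1): (3, 1) facing south
[2] after straight(1): (3, 0) facing south
[3] after arc(left, 2): (5, -2) facing east
no other 3-command option fits: unique.

straight(1), straight(1), arc(left, 2)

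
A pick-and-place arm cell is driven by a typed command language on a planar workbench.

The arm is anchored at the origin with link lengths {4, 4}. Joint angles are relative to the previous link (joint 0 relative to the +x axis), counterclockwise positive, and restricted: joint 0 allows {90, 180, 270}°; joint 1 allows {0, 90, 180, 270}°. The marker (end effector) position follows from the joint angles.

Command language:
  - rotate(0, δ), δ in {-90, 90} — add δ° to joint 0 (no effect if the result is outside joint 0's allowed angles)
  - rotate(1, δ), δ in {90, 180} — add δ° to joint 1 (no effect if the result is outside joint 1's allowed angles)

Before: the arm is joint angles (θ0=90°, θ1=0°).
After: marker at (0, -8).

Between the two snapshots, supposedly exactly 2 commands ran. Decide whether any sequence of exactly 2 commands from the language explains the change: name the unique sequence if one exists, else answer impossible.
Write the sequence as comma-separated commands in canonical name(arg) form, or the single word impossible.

begin: joint angles (θ0=90°, θ1=0°)
1. rotate(0, 90) → joint angles (θ0=180°, θ1=0°)
2. rotate(0, 90) → joint angles (θ0=270°, θ1=0°)
all 16 alternatives checked — unique.

rotate(0, 90), rotate(0, 90)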